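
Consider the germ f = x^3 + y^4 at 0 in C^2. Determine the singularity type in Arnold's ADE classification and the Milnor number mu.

The Hessian of f at 0 is [[0, 0], [0, 0]] with rank 0, so corank 2. A Groebner basis of the Jacobian ideal J(f) in C{x,y} is {y^3, x^2}; counting standard monomials gives mu = 6. Corank 2; j^3 = x^3 is a perfect cube, so E-series; the 4-jet and mu = 6 give E_6.

Type E_{6}, Milnor number mu = 6.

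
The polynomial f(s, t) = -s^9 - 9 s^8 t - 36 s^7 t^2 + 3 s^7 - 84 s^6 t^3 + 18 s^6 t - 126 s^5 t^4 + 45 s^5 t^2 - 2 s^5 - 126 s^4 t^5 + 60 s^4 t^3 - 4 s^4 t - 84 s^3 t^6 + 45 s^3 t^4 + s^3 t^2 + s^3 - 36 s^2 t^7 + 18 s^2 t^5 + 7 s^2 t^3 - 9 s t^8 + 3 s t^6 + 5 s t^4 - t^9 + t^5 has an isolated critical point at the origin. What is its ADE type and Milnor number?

The Hessian of f at 0 has rank 0. Corank 2; j^3 = s^3 is a perfect cube, so E-series; the 5-jet and mu = 8 give E_8.

Type E_8, Milnor number mu = 8.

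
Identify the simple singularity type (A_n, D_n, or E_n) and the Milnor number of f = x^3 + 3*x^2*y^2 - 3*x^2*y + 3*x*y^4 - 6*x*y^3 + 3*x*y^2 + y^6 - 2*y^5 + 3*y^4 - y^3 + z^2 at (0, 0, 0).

Type E_{8}, Milnor number mu = 8.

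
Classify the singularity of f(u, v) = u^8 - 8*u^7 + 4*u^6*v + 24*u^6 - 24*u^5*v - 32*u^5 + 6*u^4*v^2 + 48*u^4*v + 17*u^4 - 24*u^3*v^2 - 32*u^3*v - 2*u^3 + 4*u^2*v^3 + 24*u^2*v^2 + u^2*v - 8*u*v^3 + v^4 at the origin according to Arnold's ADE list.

The Hessian of f at 0 has rank 0. Corank 2; j^3 = -u^2*(2*u - v) has shape L^2 M (L != M), so D-series; mu = 5 gives D_5.

D5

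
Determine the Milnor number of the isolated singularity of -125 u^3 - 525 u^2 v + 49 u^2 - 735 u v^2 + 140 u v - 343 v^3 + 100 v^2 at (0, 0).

2

The Hessian of f at 0 is [[98, 140], [140, 200]] with rank 1, so corank 1. A Groebner basis of the Jacobian ideal J(f) in C{u,v} is {v^2, u + 10*v/7}; counting standard monomials gives mu = 2. Corank 1: A-series; mu = 2 gives A_2.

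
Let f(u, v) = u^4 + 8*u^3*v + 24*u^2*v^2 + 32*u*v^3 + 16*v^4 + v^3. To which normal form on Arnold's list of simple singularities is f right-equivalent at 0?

The Hessian of f at 0 has rank 0. Corank 2; j^3 = v^3 is a perfect cube, so E-series; the 4-jet and mu = 6 give E_6.

E_6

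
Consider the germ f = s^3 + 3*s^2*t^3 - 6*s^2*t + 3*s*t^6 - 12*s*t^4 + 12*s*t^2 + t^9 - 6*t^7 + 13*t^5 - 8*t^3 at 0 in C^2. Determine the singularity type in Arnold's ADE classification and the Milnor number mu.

Type E_8, Milnor number mu = 8.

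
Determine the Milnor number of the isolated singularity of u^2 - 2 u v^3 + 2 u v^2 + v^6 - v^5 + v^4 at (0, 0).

4

The Hessian of f at 0 has rank 1. Corank 1: A-series; mu = 4 gives A_4.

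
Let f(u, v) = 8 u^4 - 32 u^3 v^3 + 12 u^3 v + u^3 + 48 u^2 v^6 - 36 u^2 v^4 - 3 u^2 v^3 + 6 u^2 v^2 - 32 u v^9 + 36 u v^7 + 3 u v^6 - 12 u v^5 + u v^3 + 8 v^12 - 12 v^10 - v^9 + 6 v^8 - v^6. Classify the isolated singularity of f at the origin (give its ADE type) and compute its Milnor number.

The Hessian of f at 0 has rank 0. Corank 2; j^3 = u^3 is a perfect cube, so E-series; the 4-jet and mu = 7 give E_7.

Type E7, Milnor number mu = 7.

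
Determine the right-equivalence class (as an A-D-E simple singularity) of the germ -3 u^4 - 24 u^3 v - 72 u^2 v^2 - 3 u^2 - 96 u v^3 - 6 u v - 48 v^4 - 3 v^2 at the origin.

A3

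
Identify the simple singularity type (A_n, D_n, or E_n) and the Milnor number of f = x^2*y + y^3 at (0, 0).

Type D_4, Milnor number mu = 4.

The Hessian of f at 0 is [[0, 0], [0, 0]] with rank 0, so corank 2. A Groebner basis of the Jacobian ideal J(f) in C{x,y} is {y^3, x^2 + 3*y^2, x*y}; counting standard monomials gives mu = 4. Corank 2; j^3 = y*(x^2 + y^2) splits into three distinct lines over C (the quadratic factor has nonzero discriminant), so D_4.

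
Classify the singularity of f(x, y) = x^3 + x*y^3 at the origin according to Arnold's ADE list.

E_7

The Hessian of f at 0 is [[0, 0], [0, 0]] with rank 0, so corank 2. A Groebner basis of the Jacobian ideal J(f) in C{x,y} is {x^3, x*y^2, 3*x^2 + y^3}; counting standard monomials gives mu = 7. Corank 2; j^3 = x^3 is a perfect cube, so E-series; the 4-jet and mu = 7 give E_7.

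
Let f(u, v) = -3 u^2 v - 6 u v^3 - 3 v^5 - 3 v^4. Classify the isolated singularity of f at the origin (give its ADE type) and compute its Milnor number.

The Hessian of f at 0 is [[0, 0], [0, 0]] with rank 0, so corank 2. A Groebner basis of the Jacobian ideal J(f) in C{u,v} is {u*v^2, u*v + v^3, u^2 - 4*u*v}; counting standard monomials gives mu = 5. Corank 2; j^3 = -3*u^2*v has shape L^2 M (L != M), so D-series; mu = 5 gives D_5.

Type D5, Milnor number mu = 5.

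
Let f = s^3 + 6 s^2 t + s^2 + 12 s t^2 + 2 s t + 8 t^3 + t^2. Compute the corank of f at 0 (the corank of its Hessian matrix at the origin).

1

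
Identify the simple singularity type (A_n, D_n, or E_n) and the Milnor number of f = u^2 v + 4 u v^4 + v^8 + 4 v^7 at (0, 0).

Type D_{9}, Milnor number mu = 9.

The Hessian of f at 0 has rank 0. Corank 2; j^3 = u^2*v has shape L^2 M (L != M), so D-series; mu = 9 gives D_9.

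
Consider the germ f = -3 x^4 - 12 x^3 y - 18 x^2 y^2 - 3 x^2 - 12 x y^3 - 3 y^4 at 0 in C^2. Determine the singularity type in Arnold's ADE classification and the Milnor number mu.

The Hessian of f at 0 is [[-6, 0], [0, 0]] with rank 1, so corank 1. A Groebner basis of the Jacobian ideal J(f) in C{x,y} is {y^3, x}; counting standard monomials gives mu = 3. Corank 1: A-series; mu = 3 gives A_3.

Type A3, Milnor number mu = 3.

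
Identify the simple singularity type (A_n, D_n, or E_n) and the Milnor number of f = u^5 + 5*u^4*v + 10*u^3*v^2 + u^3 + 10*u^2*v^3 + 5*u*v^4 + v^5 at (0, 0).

The Hessian of f at 0 has rank 0. Corank 2; j^3 = u^3 is a perfect cube, so E-series; the 5-jet and mu = 8 give E_8.

Type E_{8}, Milnor number mu = 8.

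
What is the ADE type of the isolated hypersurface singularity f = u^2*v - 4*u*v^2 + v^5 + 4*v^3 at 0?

D6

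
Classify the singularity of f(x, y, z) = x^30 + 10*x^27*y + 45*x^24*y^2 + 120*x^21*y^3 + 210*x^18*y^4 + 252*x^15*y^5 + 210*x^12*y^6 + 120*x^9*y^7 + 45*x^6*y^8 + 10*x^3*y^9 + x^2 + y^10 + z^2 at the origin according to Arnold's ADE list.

A_{9}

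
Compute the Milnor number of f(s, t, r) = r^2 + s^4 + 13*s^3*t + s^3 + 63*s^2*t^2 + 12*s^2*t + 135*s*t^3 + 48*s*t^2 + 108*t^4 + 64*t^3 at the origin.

7

The Hessian of f at 0 has rank 1. Corank 2; j^3 = (s + 4*t)^3 is a perfect cube, so E-series; the 4-jet and mu = 7 give E_7.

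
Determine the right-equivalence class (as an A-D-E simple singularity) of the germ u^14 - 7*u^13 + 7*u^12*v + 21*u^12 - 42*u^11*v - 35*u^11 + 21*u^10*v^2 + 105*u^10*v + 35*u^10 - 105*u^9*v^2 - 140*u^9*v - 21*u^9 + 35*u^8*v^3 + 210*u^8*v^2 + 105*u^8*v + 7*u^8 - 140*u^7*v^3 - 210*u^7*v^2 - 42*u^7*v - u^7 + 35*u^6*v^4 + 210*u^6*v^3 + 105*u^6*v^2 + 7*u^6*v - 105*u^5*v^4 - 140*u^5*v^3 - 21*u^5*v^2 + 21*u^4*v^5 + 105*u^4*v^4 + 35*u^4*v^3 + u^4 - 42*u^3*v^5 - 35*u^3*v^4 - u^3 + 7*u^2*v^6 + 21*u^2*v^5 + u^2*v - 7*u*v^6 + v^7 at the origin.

D8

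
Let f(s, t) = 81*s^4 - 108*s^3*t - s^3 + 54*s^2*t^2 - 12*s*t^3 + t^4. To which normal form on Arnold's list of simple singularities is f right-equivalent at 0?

The Hessian of f at 0 has rank 0. Corank 2; j^3 = -s^3 is a perfect cube, so E-series; the 4-jet and mu = 6 give E_6.

E_{6}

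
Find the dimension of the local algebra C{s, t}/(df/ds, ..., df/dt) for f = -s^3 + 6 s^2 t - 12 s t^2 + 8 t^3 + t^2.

2

The Hessian of f at 0 has rank 1. Corank 1: A-series; mu = 2 gives A_2.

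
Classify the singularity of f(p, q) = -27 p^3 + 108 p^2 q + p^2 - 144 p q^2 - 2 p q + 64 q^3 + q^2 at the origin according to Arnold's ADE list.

A_{2}

The Hessian of f at 0 has rank 1. Corank 1: A-series; mu = 2 gives A_2.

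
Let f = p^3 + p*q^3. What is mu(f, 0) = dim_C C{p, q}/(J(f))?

The Hessian of f at 0 has rank 0. Corank 2; j^3 = p^3 is a perfect cube, so E-series; the 4-jet and mu = 7 give E_7.

7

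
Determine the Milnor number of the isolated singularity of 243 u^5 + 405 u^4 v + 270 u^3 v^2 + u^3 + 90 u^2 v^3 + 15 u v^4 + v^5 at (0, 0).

The Hessian of f at 0 is [[0, 0], [0, 0]] with rank 0, so corank 2. A Groebner basis of the Jacobian ideal J(f) in C{u,v} is {v^5, u*v^3 + v^4/12, u^2}; counting standard monomials gives mu = 8. Corank 2; j^3 = u^3 is a perfect cube, so E-series; the 5-jet and mu = 8 give E_8.

8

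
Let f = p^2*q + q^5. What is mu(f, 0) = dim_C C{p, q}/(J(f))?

6

The Hessian of f at 0 is [[0, 0], [0, 0]] with rank 0, so corank 2. A Groebner basis of the Jacobian ideal J(f) in C{p,q} is {p^2/5 + q^4, p^3, p*q}; counting standard monomials gives mu = 6. Corank 2; j^3 = p^2*q has shape L^2 M (L != M), so D-series; mu = 6 gives D_6.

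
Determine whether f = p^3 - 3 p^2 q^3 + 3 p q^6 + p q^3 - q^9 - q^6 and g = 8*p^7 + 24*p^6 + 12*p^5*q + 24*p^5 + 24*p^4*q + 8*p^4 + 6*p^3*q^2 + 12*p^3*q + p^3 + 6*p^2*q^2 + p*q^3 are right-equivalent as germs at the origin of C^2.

Yes.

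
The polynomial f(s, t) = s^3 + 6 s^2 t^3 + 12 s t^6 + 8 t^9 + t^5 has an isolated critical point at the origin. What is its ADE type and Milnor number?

The Hessian of f at 0 is [[0, 0], [0, 0]] with rank 0, so corank 2. A Groebner basis of the Jacobian ideal J(f) in C{s,t} is {s^2/4 + s*t^3, t^4, s^3, s^2*t}; counting standard monomials gives mu = 8. Corank 2; j^3 = s^3 is a perfect cube, so E-series; the 5-jet and mu = 8 give E_8.

Type E_{8}, Milnor number mu = 8.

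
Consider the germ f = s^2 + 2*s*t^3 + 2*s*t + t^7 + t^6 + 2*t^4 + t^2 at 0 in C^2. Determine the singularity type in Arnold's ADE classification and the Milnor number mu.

The Hessian of f at 0 has rank 1. Corank 1: A-series; mu = 6 gives A_6.

Type A_{6}, Milnor number mu = 6.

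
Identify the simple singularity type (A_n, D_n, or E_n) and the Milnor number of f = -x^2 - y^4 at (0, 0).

The Hessian of f at 0 is [[-2, 0], [0, 0]] with rank 1, so corank 1. A Groebner basis of the Jacobian ideal J(f) in C{x,y} is {y^3, x}; counting standard monomials gives mu = 3. Corank 1: A-series; mu = 3 gives A_3.

Type A_3, Milnor number mu = 3.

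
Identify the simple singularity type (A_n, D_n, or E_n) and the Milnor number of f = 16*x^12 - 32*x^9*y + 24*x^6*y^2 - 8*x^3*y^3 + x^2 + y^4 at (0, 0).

The Hessian of f at 0 is [[2, 0], [0, 0]] with rank 1, so corank 1. A Groebner basis of the Jacobian ideal J(f) in C{x,y} is {y^3, x}; counting standard monomials gives mu = 3. Corank 1: A-series; mu = 3 gives A_3.

Type A_{3}, Milnor number mu = 3.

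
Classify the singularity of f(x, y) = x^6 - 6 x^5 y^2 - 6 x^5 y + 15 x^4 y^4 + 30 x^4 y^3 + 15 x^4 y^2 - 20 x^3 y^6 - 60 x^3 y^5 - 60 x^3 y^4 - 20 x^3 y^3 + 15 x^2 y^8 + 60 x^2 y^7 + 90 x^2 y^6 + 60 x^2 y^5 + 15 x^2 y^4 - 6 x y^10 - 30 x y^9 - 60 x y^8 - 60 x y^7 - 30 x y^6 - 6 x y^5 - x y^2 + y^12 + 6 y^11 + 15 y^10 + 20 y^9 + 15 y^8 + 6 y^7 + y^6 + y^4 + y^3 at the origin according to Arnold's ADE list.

D_7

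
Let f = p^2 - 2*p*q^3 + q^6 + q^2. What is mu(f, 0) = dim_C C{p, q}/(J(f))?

1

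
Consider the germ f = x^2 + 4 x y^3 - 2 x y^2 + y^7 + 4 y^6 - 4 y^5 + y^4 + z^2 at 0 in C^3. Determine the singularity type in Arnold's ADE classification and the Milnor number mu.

Type A_{6}, Milnor number mu = 6.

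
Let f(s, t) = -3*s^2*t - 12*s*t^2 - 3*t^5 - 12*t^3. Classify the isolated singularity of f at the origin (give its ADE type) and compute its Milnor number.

The Hessian of f at 0 has rank 0. Corank 2; j^3 = -3*t*(s + 2*t)^2 has shape L^2 M (L != M), so D-series; mu = 6 gives D_6.

Type D_6, Milnor number mu = 6.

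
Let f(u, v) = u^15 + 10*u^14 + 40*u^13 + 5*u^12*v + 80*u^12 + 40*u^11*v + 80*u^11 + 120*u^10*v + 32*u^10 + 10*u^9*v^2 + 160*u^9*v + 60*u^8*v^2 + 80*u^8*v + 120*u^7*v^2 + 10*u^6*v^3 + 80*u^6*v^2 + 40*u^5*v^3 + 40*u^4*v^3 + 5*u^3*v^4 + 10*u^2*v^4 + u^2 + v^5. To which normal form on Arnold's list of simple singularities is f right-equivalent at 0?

The Hessian of f at 0 is [[2, 0], [0, 0]] with rank 1, so corank 1. A Groebner basis of the Jacobian ideal J(f) in C{u,v} is {v^4, u}; counting standard monomials gives mu = 4. Corank 1: A-series; mu = 4 gives A_4.

A_{4}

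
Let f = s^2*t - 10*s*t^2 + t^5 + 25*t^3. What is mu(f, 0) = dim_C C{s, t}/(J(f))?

6

The Hessian of f at 0 is [[0, 0], [0, 0]] with rank 0, so corank 2. A Groebner basis of the Jacobian ideal J(f) in C{s,t} is {s^2/5 + t^4 - 5*t^2, s^3 - 125*t^3, s*t - 5*t^2}; counting standard monomials gives mu = 6. Corank 2; j^3 = t*(s - 5*t)^2 has shape L^2 M (L != M), so D-series; mu = 6 gives D_6.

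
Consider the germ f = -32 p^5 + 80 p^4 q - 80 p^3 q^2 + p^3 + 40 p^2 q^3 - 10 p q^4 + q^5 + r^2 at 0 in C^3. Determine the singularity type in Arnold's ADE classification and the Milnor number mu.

The Hessian of f at 0 has rank 1. Corank 2; j^3 = p^3 is a perfect cube, so E-series; the 5-jet and mu = 8 give E_8.

Type E_{8}, Milnor number mu = 8.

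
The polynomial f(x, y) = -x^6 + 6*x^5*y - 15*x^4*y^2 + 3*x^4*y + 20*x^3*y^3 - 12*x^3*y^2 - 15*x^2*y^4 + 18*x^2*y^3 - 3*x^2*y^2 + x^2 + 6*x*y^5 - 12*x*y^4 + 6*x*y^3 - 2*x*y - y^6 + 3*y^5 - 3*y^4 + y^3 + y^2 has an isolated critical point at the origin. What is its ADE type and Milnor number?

Type A_2, Milnor number mu = 2.

The Hessian of f at 0 has rank 1. Corank 1: A-series; mu = 2 gives A_2.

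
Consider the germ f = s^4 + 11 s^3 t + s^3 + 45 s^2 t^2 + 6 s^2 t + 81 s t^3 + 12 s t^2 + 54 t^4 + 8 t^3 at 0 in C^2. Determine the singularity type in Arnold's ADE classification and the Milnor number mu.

Type E7, Milnor number mu = 7.

The Hessian of f at 0 has rank 0. Corank 2; j^3 = (s + 2*t)^3 is a perfect cube, so E-series; the 4-jet and mu = 7 give E_7.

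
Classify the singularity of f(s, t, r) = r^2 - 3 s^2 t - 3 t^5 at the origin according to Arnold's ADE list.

The Hessian of f at 0 has rank 1. Corank 2; j^3 = -3*s^2*t has shape L^2 M (L != M), so D-series; mu = 6 gives D_6.

D_{6}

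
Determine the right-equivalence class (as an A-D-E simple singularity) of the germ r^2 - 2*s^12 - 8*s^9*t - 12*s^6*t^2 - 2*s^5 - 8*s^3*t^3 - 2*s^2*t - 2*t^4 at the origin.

D_5

The Hessian of f at 0 is [[0, 0, 0], [0, 0, 0], [0, 0, 2]] with rank 1, so corank 2. A Groebner basis of the Jacobian ideal J(f) in C{s,t,r} is {s^3, s^2/4 + t^3, s*t, r}; counting standard monomials gives mu = 5. Corank 2; j^3 = -2*s^2*t has shape L^2 M (L != M), so D-series; mu = 5 gives D_5.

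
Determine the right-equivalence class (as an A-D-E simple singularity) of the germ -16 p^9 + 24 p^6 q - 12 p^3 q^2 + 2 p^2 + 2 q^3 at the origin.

The Hessian of f at 0 has rank 1. Corank 1: A-series; mu = 2 gives A_2.

A2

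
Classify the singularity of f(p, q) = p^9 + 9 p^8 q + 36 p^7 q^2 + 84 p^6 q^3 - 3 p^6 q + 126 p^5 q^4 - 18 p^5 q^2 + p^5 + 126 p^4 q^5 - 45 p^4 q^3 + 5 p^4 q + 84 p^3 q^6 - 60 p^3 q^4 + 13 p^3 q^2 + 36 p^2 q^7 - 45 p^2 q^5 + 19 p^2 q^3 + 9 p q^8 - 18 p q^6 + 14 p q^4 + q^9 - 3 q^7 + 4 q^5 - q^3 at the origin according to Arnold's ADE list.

E_{8}

The Hessian of f at 0 is [[0, 0], [0, 0]] with rank 0, so corank 2. A Groebner basis of the Jacobian ideal J(f) in C{p,q} is {p^4 + 2*q^2, p^3*q - q^2/2, p*q^2, q^3}; counting standard monomials gives mu = 8. Corank 2; j^3 = -q^3 is a perfect cube, so E-series; the 5-jet and mu = 8 give E_8.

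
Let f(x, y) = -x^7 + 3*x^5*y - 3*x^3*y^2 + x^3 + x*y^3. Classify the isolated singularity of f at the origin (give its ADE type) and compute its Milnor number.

Type E_{7}, Milnor number mu = 7.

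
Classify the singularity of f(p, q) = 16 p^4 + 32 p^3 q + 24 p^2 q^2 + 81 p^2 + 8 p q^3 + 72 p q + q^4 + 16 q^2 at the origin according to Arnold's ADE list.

The Hessian of f at 0 has rank 1. Corank 1: A-series; mu = 3 gives A_3.

A_3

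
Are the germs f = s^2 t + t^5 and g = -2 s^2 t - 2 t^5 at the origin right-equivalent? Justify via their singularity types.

The Hessian of f at 0 has rank 0. Corank 2; j^3 = s^2*t has shape L^2 M (L != M), so D-series; mu = 6 gives D_6. The Hessian of g at 0 has rank 0. Corank 2; j^3 = -2*s^2*t has shape L^2 M (L != M), so D-series; mu = 6 gives D_6. Both have type D_6, hence right-equivalent.

Yes.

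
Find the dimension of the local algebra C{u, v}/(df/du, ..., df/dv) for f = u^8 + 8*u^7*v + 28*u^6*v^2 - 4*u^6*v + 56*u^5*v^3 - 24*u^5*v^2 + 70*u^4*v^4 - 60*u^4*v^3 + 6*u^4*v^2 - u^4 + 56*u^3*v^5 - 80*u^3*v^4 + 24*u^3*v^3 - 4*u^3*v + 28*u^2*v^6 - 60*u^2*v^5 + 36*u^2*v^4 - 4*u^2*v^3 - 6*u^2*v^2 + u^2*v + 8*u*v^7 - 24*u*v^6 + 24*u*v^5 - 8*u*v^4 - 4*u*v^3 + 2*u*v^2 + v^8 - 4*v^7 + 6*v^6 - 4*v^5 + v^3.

5

The Hessian of f at 0 has rank 0. Corank 2; j^3 = v*(u + v)^2 has shape L^2 M (L != M), so D-series; mu = 5 gives D_5.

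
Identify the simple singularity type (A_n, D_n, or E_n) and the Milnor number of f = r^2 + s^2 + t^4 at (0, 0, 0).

The Hessian of f at 0 has rank 2. Corank 1: A-series; mu = 3 gives A_3.

Type A_{3}, Milnor number mu = 3.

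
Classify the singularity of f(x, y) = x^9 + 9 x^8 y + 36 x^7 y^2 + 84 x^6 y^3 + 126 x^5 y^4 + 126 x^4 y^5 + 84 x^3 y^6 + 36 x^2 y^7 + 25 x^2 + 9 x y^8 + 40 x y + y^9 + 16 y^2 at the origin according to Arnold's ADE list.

A8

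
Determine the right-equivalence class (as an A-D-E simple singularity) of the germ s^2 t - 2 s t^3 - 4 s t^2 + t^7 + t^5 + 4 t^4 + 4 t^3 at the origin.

D_{8}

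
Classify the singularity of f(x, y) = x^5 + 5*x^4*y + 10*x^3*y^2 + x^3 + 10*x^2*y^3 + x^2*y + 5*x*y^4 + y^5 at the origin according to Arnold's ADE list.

D_6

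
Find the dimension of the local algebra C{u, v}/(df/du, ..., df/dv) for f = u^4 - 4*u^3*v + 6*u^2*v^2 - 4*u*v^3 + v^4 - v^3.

The Hessian of f at 0 has rank 0. Corank 2; j^3 = -v^3 is a perfect cube, so E-series; the 4-jet and mu = 6 give E_6.

6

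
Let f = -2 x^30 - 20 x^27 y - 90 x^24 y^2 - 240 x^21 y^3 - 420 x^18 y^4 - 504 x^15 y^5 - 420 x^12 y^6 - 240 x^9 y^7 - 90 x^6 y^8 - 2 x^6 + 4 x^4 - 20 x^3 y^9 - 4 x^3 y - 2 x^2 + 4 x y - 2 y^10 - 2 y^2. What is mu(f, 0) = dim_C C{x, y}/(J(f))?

9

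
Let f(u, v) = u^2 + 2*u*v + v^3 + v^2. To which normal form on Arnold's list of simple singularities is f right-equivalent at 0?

A_2

The Hessian of f at 0 is [[2, 2], [2, 2]] with rank 1, so corank 1. A Groebner basis of the Jacobian ideal J(f) in C{u,v} is {v^2, u + v}; counting standard monomials gives mu = 2. Corank 1: A-series; mu = 2 gives A_2.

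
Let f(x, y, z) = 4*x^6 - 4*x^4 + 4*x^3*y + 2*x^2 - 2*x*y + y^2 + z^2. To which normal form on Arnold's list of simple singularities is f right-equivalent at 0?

The Hessian of f at 0 has rank 3. Corank 0: nondegenerate Morse point, so A_1.

A_{1}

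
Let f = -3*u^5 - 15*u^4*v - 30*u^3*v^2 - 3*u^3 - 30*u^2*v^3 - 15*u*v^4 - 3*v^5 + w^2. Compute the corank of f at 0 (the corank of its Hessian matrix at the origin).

The Hessian at 0 is [[0, 0, 0], [0, 0, 0], [0, 0, 2]] of rank 1; hence corank 2.

2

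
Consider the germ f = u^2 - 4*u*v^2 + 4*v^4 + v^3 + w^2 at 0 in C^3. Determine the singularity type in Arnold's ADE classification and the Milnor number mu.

Type A_{2}, Milnor number mu = 2.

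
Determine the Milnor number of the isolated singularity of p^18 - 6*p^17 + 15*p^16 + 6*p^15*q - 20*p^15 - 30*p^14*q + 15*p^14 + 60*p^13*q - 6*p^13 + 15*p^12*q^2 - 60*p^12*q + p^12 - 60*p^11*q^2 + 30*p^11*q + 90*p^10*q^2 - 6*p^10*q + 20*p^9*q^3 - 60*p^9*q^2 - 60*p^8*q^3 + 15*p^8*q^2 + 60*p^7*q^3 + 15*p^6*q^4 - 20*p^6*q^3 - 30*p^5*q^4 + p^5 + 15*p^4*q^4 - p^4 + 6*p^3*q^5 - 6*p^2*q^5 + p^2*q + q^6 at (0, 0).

7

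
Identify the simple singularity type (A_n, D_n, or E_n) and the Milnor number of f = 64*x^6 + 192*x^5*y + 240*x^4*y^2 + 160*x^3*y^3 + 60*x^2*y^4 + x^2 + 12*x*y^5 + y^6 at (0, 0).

Type A_{5}, Milnor number mu = 5.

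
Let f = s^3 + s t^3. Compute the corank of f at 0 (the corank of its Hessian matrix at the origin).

2

Hessian at 0 has rank 0.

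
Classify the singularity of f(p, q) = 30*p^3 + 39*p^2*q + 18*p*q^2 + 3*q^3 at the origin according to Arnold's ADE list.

D4

The Hessian of f at 0 has rank 0. Corank 2; j^3 = 3*(2*p + q)*(5*p^2 + 4*p*q + q^2) splits into three distinct lines over C (the quadratic factor has nonzero discriminant), so D_4.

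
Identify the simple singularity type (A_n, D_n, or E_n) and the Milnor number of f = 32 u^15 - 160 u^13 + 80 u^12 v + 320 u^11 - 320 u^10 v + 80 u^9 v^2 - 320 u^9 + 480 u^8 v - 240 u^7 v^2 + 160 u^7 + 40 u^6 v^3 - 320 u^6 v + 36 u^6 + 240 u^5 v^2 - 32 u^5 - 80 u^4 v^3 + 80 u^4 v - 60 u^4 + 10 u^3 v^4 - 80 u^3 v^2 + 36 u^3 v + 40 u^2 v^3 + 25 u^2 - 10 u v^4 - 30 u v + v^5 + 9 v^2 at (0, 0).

Type A4, Milnor number mu = 4.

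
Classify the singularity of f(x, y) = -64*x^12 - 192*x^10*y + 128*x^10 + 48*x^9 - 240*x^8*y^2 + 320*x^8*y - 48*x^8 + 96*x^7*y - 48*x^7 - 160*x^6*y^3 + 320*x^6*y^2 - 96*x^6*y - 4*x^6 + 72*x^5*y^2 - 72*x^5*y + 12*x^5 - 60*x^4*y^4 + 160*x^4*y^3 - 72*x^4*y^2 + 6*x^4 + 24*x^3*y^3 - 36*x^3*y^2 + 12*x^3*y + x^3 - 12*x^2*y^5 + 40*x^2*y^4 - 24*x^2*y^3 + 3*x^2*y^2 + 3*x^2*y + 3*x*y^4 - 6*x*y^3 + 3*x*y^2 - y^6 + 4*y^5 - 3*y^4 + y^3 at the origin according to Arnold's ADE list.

The Hessian of f at 0 has rank 0. Corank 2; j^3 = (x + y)^3 is a perfect cube, so E-series; the 5-jet and mu = 8 give E_8.

E8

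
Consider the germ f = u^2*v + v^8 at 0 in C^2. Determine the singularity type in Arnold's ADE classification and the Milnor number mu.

Type D_9, Milnor number mu = 9.

The Hessian of f at 0 has rank 0. Corank 2; j^3 = u^2*v has shape L^2 M (L != M), so D-series; mu = 9 gives D_9.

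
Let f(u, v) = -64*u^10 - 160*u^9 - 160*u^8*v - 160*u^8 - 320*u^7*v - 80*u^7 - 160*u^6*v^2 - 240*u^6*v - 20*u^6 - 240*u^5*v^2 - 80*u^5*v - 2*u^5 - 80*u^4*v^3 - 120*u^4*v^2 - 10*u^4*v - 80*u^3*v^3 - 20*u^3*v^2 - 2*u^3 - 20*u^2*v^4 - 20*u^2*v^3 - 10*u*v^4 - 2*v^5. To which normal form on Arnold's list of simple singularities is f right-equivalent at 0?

E8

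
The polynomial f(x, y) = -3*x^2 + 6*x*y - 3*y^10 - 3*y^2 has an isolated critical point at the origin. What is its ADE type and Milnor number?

The Hessian of f at 0 is [[-6, 6], [6, -6]] with rank 1, so corank 1. A Groebner basis of the Jacobian ideal J(f) in C{x,y} is {y^9, x - y}; counting standard monomials gives mu = 9. Corank 1: A-series; mu = 9 gives A_9.

Type A_9, Milnor number mu = 9.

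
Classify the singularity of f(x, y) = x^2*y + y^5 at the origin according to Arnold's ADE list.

The Hessian of f at 0 has rank 0. Corank 2; j^3 = x^2*y has shape L^2 M (L != M), so D-series; mu = 6 gives D_6.

D6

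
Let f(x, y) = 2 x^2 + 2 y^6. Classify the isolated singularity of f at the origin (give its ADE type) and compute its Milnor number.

Type A5, Milnor number mu = 5.

The Hessian of f at 0 has rank 1. Corank 1: A-series; mu = 5 gives A_5.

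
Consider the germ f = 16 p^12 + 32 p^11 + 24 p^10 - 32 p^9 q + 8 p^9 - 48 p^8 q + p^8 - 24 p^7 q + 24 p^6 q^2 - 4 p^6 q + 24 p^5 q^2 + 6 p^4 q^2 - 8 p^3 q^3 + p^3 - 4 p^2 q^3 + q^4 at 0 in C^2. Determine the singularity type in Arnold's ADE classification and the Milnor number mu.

The Hessian of f at 0 has rank 0. Corank 2; j^3 = p^3 is a perfect cube, so E-series; the 4-jet and mu = 6 give E_6.

Type E_{6}, Milnor number mu = 6.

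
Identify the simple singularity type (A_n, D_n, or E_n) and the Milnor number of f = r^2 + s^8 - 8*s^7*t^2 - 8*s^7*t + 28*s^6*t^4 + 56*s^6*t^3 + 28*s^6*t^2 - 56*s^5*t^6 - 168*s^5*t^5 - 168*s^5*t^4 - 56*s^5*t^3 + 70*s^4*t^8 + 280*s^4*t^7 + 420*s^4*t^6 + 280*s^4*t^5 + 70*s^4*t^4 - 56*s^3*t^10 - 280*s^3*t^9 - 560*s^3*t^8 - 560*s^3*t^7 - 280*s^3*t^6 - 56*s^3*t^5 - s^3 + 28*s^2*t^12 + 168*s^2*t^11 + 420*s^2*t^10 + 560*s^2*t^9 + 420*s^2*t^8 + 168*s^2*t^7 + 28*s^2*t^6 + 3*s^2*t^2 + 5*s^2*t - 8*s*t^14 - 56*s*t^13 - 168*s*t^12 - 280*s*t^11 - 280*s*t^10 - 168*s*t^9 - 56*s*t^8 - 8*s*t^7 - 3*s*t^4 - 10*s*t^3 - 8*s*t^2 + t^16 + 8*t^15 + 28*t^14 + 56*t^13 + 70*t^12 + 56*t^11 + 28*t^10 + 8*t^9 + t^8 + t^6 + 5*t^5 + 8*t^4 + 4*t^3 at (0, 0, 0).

Type D9, Milnor number mu = 9.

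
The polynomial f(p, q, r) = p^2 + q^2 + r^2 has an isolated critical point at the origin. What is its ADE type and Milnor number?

Type A_{1}, Milnor number mu = 1.

The Hessian of f at 0 has rank 3. Corank 0: nondegenerate Morse point, so A_1.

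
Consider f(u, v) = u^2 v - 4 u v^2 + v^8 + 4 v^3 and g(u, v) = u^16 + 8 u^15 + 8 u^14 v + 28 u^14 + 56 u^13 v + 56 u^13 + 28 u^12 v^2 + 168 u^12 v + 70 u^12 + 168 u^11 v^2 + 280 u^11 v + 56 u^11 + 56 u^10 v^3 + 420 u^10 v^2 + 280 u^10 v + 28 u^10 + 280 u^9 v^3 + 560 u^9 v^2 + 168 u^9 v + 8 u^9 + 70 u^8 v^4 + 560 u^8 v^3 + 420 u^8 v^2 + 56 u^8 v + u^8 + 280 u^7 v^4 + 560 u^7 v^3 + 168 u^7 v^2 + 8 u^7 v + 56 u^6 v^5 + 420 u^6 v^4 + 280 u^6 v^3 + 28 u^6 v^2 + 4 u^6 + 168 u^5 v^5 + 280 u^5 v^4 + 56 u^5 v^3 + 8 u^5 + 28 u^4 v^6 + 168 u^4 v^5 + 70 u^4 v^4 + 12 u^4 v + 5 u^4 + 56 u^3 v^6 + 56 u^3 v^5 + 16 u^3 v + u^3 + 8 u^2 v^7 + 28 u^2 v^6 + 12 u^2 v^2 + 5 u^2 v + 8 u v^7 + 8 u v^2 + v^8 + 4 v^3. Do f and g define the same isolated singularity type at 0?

The Hessian of f at 0 is [[0, 0], [0, 0]] with rank 0, so corank 2. A Groebner basis of the Jacobian ideal J(f) in C{u,v} is {u^2/8 + v^7 - v^2/2, u^3 - 8*v^3, u*v - 2*v^2}; counting standard monomials gives mu = 9. Corank 2; j^3 = v*(u - 2*v)^2 has shape L^2 M (L != M), so D-series; mu = 9 gives D_9. The Hessian of g at 0 is [[0, 0], [0, 0]] with rank 0, so corank 2. A Groebner basis of the Jacobian ideal J(g) in C{u,v} is {u^2*v^2 + u*v^2/2 + v^3, -519*u^2*v/16 + u^2/32 + u*v^3 - 3*u*v^2/2 - 509*u*v/32 - 3*v^3/2 - 511*v^2/16, 2067*u^2*v/32 - 3*u^2/64 + 7*u*v^2/4 + 2039*u*v/64 + v^4 + 3*v^3/2 + 2045*v^2/32, u^3 + u^2*v + u^2/2 + 3*u*v/2 + v^2}; counting standard monomials gives mu = 9. Corank 2; j^3 = (u + v)*(u + 2*v)^2 has shape L^2 M (L != M), so D-series; mu = 9 gives D_9. Both have type D_9, hence right-equivalent.

Yes.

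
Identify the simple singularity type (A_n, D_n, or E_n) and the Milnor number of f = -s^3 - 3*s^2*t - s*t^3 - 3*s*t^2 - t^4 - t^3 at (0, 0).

The Hessian of f at 0 has rank 0. Corank 2; j^3 = -(s + t)^3 is a perfect cube, so E-series; the 4-jet and mu = 7 give E_7.

Type E7, Milnor number mu = 7.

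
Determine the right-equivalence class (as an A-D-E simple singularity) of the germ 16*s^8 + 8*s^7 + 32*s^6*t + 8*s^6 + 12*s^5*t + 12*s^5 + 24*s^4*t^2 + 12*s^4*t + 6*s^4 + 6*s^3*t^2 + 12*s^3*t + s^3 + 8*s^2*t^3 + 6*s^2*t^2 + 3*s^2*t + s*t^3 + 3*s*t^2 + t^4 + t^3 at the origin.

The Hessian of f at 0 is [[0, 0], [0, 0]] with rank 0, so corank 2. A Groebner basis of the Jacobian ideal J(f) in C{s,t} is {3*s^2/2 + 3*s*t + t^4 + t^3/2 + 3*t^2/2, s^3 - 15*s^2/2 - 15*s*t - 3*t^3/2 - 15*t^2/2, s^2*t + 11*s^2/2 + 11*s*t + 5*t^3/6 + 11*t^2/2, -3*s^2 + s*t^2 - 6*s*t - 3*t^2}; counting standard monomials gives mu = 7. Corank 2; j^3 = (s + t)^3 is a perfect cube, so E-series; the 4-jet and mu = 7 give E_7.

E7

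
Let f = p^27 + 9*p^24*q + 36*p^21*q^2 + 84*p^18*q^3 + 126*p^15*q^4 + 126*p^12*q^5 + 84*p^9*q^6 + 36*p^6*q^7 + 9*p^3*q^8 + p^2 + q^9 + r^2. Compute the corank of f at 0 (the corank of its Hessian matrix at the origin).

Hessian at 0 has rank 2.

1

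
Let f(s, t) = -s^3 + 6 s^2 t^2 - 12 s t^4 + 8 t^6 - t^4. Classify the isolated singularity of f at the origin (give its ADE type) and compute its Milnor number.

Type E_6, Milnor number mu = 6.

The Hessian of f at 0 has rank 0. Corank 2; j^3 = -s^3 is a perfect cube, so E-series; the 4-jet and mu = 6 give E_6.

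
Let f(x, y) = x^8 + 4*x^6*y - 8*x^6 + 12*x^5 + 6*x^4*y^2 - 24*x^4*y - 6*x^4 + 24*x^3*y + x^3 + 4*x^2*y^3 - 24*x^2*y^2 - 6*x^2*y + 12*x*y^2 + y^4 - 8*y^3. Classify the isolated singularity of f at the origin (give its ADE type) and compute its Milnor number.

Type E_6, Milnor number mu = 6.

The Hessian of f at 0 is [[0, 0], [0, 0]] with rank 0, so corank 2. A Groebner basis of the Jacobian ideal J(f) in C{x,y} is {x^3 - 3*x^2/4 + 3*x*y - 3*y^2, x^2*y - x^2/4 + x*y - y^2, -x^2/16 + x*y^2 + x*y/4 - y^2/4, y^3}; counting standard monomials gives mu = 6. Corank 2; j^3 = (x - 2*y)^3 is a perfect cube, so E-series; the 4-jet and mu = 6 give E_6.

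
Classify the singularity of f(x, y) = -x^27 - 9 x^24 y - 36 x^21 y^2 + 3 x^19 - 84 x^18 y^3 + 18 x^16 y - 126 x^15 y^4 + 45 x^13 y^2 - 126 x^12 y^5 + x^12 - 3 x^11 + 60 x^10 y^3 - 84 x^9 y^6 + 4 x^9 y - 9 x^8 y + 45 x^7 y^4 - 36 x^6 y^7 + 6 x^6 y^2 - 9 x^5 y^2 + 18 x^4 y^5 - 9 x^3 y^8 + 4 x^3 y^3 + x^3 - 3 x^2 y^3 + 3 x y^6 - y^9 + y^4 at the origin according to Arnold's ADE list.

E6

The Hessian of f at 0 has rank 0. Corank 2; j^3 = x^3 is a perfect cube, so E-series; the 4-jet and mu = 6 give E_6.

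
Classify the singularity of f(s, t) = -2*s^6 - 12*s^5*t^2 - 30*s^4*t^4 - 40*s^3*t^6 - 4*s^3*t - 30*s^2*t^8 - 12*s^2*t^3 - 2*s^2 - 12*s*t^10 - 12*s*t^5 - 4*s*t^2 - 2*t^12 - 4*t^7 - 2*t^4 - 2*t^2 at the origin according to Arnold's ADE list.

A1

The Hessian of f at 0 is [[-4, 0], [0, -4]] with rank 2, so corank 0. A Groebner basis of the Jacobian ideal J(f) in C{s,t} is {s, t}; counting standard monomials gives mu = 1. Corank 0: nondegenerate Morse point, so A_1.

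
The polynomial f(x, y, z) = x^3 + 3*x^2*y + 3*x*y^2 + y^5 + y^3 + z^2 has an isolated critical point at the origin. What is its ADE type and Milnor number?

Type E8, Milnor number mu = 8.

The Hessian of f at 0 has rank 1. Corank 2; j^3 = (x + y)^3 is a perfect cube, so E-series; the 5-jet and mu = 8 give E_8.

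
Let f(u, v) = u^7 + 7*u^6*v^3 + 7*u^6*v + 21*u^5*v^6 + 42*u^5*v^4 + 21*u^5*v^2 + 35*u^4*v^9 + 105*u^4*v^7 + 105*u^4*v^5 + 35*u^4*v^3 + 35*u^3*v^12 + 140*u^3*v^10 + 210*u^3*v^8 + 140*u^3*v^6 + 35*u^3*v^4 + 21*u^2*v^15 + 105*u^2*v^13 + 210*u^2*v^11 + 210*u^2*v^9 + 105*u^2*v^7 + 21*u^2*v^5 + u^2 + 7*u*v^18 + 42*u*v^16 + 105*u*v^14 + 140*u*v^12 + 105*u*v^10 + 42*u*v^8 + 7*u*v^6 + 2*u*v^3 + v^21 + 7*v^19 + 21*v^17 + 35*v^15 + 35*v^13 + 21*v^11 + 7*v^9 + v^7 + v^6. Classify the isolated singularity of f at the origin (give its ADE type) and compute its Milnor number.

Type A6, Milnor number mu = 6.

The Hessian of f at 0 has rank 1. Corank 1: A-series; mu = 6 gives A_6.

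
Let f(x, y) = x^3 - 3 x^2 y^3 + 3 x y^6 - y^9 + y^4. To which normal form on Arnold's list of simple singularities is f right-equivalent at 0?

E6

The Hessian of f at 0 has rank 0. Corank 2; j^3 = x^3 is a perfect cube, so E-series; the 4-jet and mu = 6 give E_6.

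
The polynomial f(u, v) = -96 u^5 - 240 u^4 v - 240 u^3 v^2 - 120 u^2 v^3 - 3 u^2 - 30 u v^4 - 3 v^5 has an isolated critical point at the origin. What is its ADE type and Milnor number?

The Hessian of f at 0 has rank 1. Corank 1: A-series; mu = 4 gives A_4.

Type A_{4}, Milnor number mu = 4.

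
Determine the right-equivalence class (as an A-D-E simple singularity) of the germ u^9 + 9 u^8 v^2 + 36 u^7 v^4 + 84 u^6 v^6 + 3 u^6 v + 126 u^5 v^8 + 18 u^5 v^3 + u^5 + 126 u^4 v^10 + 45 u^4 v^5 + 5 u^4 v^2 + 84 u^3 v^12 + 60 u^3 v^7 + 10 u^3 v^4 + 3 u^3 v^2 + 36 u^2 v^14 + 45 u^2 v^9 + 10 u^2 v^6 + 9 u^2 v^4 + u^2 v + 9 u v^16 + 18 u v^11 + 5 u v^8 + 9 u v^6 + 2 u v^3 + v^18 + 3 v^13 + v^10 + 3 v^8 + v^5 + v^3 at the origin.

D_{4}

The Hessian of f at 0 is [[0, 0], [0, 0]] with rank 0, so corank 2. A Groebner basis of the Jacobian ideal J(f) in C{u,v} is {v^3, u^2 + 3*v^2, u*v}; counting standard monomials gives mu = 4. Corank 2; j^3 = v*(u^2 + v^2) splits into three distinct lines over C (the quadratic factor has nonzero discriminant), so D_4.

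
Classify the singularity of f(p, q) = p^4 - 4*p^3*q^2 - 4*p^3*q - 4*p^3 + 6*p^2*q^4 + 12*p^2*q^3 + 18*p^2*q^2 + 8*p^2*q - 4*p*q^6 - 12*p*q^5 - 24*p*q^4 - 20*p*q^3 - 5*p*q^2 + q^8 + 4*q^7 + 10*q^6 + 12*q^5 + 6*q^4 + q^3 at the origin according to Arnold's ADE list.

D_5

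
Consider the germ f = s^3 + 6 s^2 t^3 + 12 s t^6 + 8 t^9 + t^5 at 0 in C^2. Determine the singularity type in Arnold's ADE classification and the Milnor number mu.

Type E_{8}, Milnor number mu = 8.

The Hessian of f at 0 has rank 0. Corank 2; j^3 = s^3 is a perfect cube, so E-series; the 5-jet and mu = 8 give E_8.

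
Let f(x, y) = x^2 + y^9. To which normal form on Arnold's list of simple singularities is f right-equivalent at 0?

A8

The Hessian of f at 0 has rank 1. Corank 1: A-series; mu = 8 gives A_8.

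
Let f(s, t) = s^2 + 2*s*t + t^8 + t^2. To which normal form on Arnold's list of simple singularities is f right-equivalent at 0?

A_{7}

The Hessian of f at 0 is [[2, 2], [2, 2]] with rank 1, so corank 1. A Groebner basis of the Jacobian ideal J(f) in C{s,t} is {t^7, s + t}; counting standard monomials gives mu = 7. Corank 1: A-series; mu = 7 gives A_7.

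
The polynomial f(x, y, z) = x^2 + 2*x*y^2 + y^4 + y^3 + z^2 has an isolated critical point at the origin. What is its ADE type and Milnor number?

The Hessian of f at 0 is [[2, 0, 0], [0, 0, 0], [0, 0, 2]] with rank 2, so corank 1. A Groebner basis of the Jacobian ideal J(f) in C{x,y,z} is {y^2, x, z}; counting standard monomials gives mu = 2. Corank 1: A-series; mu = 2 gives A_2.

Type A_{2}, Milnor number mu = 2.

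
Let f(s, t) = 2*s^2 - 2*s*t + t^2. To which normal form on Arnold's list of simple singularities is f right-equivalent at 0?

A_{1}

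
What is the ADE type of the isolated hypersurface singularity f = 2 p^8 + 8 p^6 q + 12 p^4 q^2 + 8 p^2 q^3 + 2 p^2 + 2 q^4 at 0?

A_{3}

The Hessian of f at 0 is [[4, 0], [0, 0]] with rank 1, so corank 1. A Groebner basis of the Jacobian ideal J(f) in C{p,q} is {q^3, p}; counting standard monomials gives mu = 3. Corank 1: A-series; mu = 3 gives A_3.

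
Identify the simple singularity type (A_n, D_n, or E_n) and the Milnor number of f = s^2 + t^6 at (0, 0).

Type A5, Milnor number mu = 5.

The Hessian of f at 0 has rank 1. Corank 1: A-series; mu = 5 gives A_5.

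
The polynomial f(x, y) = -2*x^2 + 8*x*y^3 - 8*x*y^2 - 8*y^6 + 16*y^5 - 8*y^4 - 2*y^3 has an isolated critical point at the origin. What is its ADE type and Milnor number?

Type A_{2}, Milnor number mu = 2.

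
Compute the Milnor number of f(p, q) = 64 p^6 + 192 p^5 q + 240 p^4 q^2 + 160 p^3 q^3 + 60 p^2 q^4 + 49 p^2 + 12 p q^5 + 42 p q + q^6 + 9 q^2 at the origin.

5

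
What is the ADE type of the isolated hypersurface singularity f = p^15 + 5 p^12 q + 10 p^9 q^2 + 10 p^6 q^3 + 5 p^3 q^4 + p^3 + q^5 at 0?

The Hessian of f at 0 is [[0, 0], [0, 0]] with rank 0, so corank 2. A Groebner basis of the Jacobian ideal J(f) in C{p,q} is {q^4, p^2}; counting standard monomials gives mu = 8. Corank 2; j^3 = p^3 is a perfect cube, so E-series; the 5-jet and mu = 8 give E_8.

E_8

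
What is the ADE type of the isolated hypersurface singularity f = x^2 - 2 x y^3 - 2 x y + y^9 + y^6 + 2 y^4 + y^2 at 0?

A_8

The Hessian of f at 0 is [[2, -2], [-2, 2]] with rank 1, so corank 1. A Groebner basis of the Jacobian ideal J(f) in C{x,y} is {x^2*y^2 - 2*x^2 + 3*x*y - y^2, x^3 - 3*x^2*y + 3*x*y^2 - x + y, -x + y^3 + y}; counting standard monomials gives mu = 8. Corank 1: A-series; mu = 8 gives A_8.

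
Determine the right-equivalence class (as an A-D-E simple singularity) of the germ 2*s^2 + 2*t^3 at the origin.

A_{2}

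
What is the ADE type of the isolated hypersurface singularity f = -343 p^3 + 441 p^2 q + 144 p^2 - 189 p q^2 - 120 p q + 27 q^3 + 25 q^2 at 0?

A_2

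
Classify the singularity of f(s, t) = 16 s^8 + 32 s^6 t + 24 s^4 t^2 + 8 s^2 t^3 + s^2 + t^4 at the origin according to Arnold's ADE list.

The Hessian of f at 0 is [[2, 0], [0, 0]] with rank 1, so corank 1. A Groebner basis of the Jacobian ideal J(f) in C{s,t} is {t^3, s}; counting standard monomials gives mu = 3. Corank 1: A-series; mu = 3 gives A_3.

A_3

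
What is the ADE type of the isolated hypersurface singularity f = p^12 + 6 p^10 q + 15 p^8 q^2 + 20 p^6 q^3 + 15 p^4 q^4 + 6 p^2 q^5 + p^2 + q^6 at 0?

The Hessian of f at 0 has rank 1. Corank 1: A-series; mu = 5 gives A_5.

A_5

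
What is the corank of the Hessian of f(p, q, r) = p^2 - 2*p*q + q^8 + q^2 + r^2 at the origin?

1

The Hessian at 0 is [[2, -2, 0], [-2, 2, 0], [0, 0, 2]] of rank 2; hence corank 1.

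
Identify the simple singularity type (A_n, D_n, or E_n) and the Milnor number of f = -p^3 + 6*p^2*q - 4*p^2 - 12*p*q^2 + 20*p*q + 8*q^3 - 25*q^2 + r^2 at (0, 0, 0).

The Hessian of f at 0 is [[-8, 20, 0], [20, -50, 0], [0, 0, 2]] with rank 2, so corank 1. A Groebner basis of the Jacobian ideal J(f) in C{p,q,r} is {q^2, p - 5*q/2, r}; counting standard monomials gives mu = 2. Corank 1: A-series; mu = 2 gives A_2.

Type A2, Milnor number mu = 2.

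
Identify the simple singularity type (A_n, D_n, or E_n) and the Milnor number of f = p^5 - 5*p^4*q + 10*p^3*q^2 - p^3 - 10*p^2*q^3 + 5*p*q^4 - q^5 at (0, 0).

Type E8, Milnor number mu = 8.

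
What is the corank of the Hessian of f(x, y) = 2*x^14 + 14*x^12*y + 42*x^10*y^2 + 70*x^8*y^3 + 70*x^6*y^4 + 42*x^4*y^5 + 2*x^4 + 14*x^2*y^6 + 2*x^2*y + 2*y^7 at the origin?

2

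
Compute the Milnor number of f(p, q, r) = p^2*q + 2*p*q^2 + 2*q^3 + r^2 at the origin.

The Hessian of f at 0 is [[0, 0, 0], [0, 0, 0], [0, 0, 2]] with rank 1, so corank 2. A Groebner basis of the Jacobian ideal J(f) in C{p,q,r} is {q^3, p^2 + 2*q^2, p*q + q^2, r}; counting standard monomials gives mu = 4. Corank 2; j^3 = q*(p^2 + 2*p*q + 2*q^2) splits into three distinct lines over C (the quadratic factor has nonzero discriminant), so D_4.

4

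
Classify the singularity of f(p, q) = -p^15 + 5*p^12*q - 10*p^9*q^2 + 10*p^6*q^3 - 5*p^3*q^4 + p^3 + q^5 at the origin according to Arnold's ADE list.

The Hessian of f at 0 is [[0, 0], [0, 0]] with rank 0, so corank 2. A Groebner basis of the Jacobian ideal J(f) in C{p,q} is {q^4, p^2}; counting standard monomials gives mu = 8. Corank 2; j^3 = p^3 is a perfect cube, so E-series; the 5-jet and mu = 8 give E_8.

E8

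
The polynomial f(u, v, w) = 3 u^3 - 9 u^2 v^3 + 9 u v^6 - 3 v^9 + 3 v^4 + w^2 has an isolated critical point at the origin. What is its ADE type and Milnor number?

Type E6, Milnor number mu = 6.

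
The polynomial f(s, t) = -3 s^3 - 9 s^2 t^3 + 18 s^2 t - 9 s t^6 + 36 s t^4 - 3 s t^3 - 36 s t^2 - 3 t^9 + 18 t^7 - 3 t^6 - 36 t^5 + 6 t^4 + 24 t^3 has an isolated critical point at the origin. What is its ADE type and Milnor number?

Type E7, Milnor number mu = 7.

The Hessian of f at 0 is [[0, 0], [0, 0]] with rank 0, so corank 2. A Groebner basis of the Jacobian ideal J(f) in C{s,t} is {s^3 - 6*s^2*t - 48*s^2 + 192*s*t - 192*t^2, 6*s^2 + s*t^2 - 24*s*t + 24*t^2, 3*s^2 - 12*s*t + t^3 + 12*t^2}; counting standard monomials gives mu = 7. Corank 2; j^3 = -3*(s - 2*t)^3 is a perfect cube, so E-series; the 4-jet and mu = 7 give E_7.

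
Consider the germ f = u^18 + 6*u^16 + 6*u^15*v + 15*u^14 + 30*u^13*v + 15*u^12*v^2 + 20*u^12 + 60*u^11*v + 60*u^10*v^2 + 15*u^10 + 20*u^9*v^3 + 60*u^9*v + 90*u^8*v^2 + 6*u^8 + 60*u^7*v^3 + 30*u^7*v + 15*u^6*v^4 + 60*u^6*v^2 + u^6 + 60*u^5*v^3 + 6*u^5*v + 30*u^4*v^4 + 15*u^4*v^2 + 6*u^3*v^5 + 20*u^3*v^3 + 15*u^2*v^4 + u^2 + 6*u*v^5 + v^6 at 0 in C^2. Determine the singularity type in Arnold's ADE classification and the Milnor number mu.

The Hessian of f at 0 has rank 1. Corank 1: A-series; mu = 5 gives A_5.

Type A_{5}, Milnor number mu = 5.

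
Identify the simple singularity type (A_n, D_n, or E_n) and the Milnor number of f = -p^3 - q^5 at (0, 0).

The Hessian of f at 0 is [[0, 0], [0, 0]] with rank 0, so corank 2. A Groebner basis of the Jacobian ideal J(f) in C{p,q} is {q^4, p^2}; counting standard monomials gives mu = 8. Corank 2; j^3 = -p^3 is a perfect cube, so E-series; the 5-jet and mu = 8 give E_8.

Type E_8, Milnor number mu = 8.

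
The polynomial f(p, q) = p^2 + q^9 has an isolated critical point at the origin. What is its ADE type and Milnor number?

The Hessian of f at 0 is [[2, 0], [0, 0]] with rank 1, so corank 1. A Groebner basis of the Jacobian ideal J(f) in C{p,q} is {q^8, p}; counting standard monomials gives mu = 8. Corank 1: A-series; mu = 8 gives A_8.

Type A8, Milnor number mu = 8.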